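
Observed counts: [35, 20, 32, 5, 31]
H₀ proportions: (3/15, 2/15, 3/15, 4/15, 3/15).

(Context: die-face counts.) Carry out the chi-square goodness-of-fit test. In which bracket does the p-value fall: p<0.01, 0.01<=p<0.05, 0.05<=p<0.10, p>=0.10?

p-value bracket: p<0.01

n = 123; E_i = n·p_i = [24.60, 16.40, 24.60, 32.80, 24.60]
χ² = (35−24.60)²/24.60 + (20−16.40)²/16.40 + (32−24.60)²/24.60 + (5−32.80)²/32.80 + (31−24.60)²/24.60 = 32.6402
df = 4
p-value (upper-tail) = 0.00000
→ bracket: p<0.01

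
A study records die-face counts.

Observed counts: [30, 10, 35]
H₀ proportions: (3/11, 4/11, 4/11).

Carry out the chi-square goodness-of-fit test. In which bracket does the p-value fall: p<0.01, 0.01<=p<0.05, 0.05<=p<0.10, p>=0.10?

p-value bracket: p<0.01

n = 75; E_i = n·p_i = [20.45, 27.27, 27.27]
χ² = (30−20.45)²/20.45 + (10−27.27)²/27.27 + (35−27.27)²/27.27 = 17.5833
df = 2
p-value (upper-tail) = 0.00015
→ bracket: p<0.01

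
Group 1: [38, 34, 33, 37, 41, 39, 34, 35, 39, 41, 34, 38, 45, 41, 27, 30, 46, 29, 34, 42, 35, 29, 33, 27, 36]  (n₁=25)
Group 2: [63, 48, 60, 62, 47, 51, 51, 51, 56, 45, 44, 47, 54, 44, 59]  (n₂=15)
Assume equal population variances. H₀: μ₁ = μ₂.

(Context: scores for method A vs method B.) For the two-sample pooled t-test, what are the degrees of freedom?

df = n₁ + n₂ − 2 = 25 + 15 − 2 = 38

degrees of freedom = 38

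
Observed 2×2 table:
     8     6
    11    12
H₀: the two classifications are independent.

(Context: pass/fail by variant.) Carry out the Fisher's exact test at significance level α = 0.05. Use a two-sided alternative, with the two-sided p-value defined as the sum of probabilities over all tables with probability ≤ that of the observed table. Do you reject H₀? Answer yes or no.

Margins: r₁=14, r₂=23, c₁=19, c₂=18, n=37
p_obs = C(14,8)·C(23,11)/C(37,19); sum pmf over tables with pmf ≤ p_obs
p-value (two-sided) = 0.73743
At α=0.05: p ≥ α → fail to reject H₀

reject H₀: no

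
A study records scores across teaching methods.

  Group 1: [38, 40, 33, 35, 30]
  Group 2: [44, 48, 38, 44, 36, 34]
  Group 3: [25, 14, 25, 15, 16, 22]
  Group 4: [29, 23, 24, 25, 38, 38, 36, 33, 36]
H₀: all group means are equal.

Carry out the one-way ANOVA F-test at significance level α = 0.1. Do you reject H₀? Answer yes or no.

Group means [35.20, 40.67, 19.50, 31.33], grand mean 31.500
SSB = Σnᵢ(x̄ᵢ−x̄)² = 1436.867; SSW = ΣΣ(x−x̄ᵢ)² = 645.633
MSB = 1436.867/3 = 478.9556; MSW = 645.633/22 = 29.3470
F = MSB/MSW = 16.3204
df = (3, 22)
p-value (upper-tail) = 0.00001
At α=0.1: p < α → reject H₀

reject H₀: yes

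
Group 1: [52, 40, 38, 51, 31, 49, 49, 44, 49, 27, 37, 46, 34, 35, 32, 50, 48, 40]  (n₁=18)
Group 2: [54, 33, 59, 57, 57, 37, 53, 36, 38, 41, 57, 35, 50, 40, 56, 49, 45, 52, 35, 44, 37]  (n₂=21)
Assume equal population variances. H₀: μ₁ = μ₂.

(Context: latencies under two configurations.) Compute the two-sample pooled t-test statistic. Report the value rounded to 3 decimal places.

x̄₁=41.778, s₁=7.878, n₁=18
x̄₂=45.952, s₂=8.969, n₂=21
s_p² = [17·7.878² + 20·8.969²]/37 = 72.0017
SE = √(s_p²·(1/18+1/21)) = 2.7256
t = (41.778−45.952)/2.7256 = -1.5316
df = 37

test statistic = -1.532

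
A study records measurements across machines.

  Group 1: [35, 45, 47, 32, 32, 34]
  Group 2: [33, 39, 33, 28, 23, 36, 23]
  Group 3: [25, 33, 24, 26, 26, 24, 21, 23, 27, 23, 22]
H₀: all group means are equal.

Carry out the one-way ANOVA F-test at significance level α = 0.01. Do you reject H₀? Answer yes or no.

reject H₀: yes

Group means [37.50, 30.71, 24.91], grand mean 29.750
SSB = Σnᵢ(x̄ᵢ−x̄)² = 624.662; SSW = ΣΣ(x−x̄ᵢ)² = 563.838
MSB = 624.662/2 = 312.3312; MSW = 563.838/21 = 26.8494
F = MSB/MSW = 11.6327
df = (2, 21)
p-value (upper-tail) = 0.00040
At α=0.01: p < α → reject H₀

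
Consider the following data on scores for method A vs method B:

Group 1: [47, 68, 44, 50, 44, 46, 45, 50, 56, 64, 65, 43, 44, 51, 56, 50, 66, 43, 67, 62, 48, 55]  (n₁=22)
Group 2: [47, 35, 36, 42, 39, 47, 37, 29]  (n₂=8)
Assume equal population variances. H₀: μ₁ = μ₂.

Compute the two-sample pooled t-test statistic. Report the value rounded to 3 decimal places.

x̄₁=52.909, s₁=8.745, n₁=22
x̄₂=39.000, s₂=6.164, n₂=8
s_p² = [21·8.745² + 7·6.164²]/28 = 66.8506
SE = √(s_p²·(1/22+1/8)) = 3.3756
t = (52.909−39.000)/3.3756 = 4.1204
df = 28

test statistic = 4.120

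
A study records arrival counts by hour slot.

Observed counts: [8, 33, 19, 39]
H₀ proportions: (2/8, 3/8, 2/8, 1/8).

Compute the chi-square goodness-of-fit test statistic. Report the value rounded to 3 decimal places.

n = 99; E_i = n·p_i = [24.75, 37.12, 24.75, 12.38]
χ² = (8−24.75)²/24.75 + (33−37.12)²/37.12 + (19−24.75)²/24.75 + (39−12.38)²/12.38 = 70.4141
df = 3

test statistic = 70.414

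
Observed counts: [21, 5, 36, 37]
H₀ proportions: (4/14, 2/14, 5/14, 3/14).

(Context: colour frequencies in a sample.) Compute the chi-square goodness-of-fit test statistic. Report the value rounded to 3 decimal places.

n = 99; E_i = n·p_i = [28.29, 14.14, 35.36, 21.21]
χ² = (21−28.29)²/28.29 + (5−14.14)²/14.14 + (36−35.36)²/35.36 + (37−21.21)²/21.21 = 19.5451
df = 3

test statistic = 19.545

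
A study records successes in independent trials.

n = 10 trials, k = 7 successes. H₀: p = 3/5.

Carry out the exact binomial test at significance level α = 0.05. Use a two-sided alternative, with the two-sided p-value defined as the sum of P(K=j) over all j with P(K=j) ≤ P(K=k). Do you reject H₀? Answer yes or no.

Exact binomial: n=10, k=7, p₀=3/5=0.6000
P(X=j) = C(n,j)·p₀^j·(1−p₀)^(n−j); p = Σ P(X=j) over j with P(X=j) ≤ P(X=7)
p-value (two-sided) = 0.74918
At α=0.05: p ≥ α → fail to reject H₀

reject H₀: no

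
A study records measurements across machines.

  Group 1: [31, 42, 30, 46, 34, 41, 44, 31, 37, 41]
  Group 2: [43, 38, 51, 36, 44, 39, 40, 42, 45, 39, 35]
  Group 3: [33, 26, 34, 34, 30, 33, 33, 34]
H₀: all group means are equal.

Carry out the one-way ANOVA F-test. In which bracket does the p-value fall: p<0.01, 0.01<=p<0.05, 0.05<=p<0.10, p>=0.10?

Group means [37.70, 41.09, 32.12], grand mean 37.448
SSB = Σnᵢ(x̄ᵢ−x̄)² = 373.288; SSW = ΣΣ(x−x̄ᵢ)² = 575.884
MSB = 373.288/2 = 186.6442; MSW = 575.884/26 = 22.1494
F = MSB/MSW = 8.4266
df = (2, 26)
p-value (upper-tail) = 0.00151
→ bracket: p<0.01

p-value bracket: p<0.01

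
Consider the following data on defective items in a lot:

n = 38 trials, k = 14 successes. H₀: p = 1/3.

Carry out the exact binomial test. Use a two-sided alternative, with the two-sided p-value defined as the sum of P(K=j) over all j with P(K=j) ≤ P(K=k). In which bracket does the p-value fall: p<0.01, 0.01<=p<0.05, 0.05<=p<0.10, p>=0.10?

Exact binomial: n=38, k=14, p₀=1/3=0.3333
P(X=j) = C(n,j)·p₀^j·(1−p₀)^(n−j); p = Σ P(X=j) over j with P(X=j) ≤ P(X=14)
p-value (two-sided) = 0.73099
→ bracket: p>=0.10

p-value bracket: p>=0.10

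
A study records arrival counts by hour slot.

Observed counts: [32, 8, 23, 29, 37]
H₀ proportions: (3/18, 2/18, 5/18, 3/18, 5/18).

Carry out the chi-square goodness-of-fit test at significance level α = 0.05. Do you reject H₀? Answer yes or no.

n = 129; E_i = n·p_i = [21.50, 14.33, 35.83, 21.50, 35.83]
χ² = (32−21.50)²/21.50 + (8−14.33)²/14.33 + (23−35.83)²/35.83 + (29−21.50)²/21.50 + (37−35.83)²/35.83 = 15.1767
df = 4
p-value (upper-tail) = 0.00435
At α=0.05: p < α → reject H₀

reject H₀: yes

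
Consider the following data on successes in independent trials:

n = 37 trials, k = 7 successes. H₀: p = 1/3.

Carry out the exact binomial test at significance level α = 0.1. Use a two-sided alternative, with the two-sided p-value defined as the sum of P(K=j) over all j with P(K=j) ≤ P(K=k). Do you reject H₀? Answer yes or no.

Exact binomial: n=37, k=7, p₀=1/3=0.3333
P(X=j) = C(n,j)·p₀^j·(1−p₀)^(n−j); p = Σ P(X=j) over j with P(X=j) ≤ P(X=7)
p-value (two-sided) = 0.07977
At α=0.1: p < α → reject H₀

reject H₀: yes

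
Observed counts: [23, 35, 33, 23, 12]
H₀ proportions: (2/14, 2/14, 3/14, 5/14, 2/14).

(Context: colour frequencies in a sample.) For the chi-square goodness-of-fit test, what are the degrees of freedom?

degrees of freedom = 4

df = k − 1 = 5 − 1 = 4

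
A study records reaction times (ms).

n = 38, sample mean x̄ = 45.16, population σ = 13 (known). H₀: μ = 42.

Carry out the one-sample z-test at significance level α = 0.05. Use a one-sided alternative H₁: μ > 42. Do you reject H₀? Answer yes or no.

SE = σ/√n = 13/√38 = 2.1089
z = (x̄−μ₀)/SE = (45.16−42)/2.1089 = 1.4984
p-value (one-sided, H₁ greater) = 0.06701
At α=0.05: p ≥ α → fail to reject H₀

reject H₀: no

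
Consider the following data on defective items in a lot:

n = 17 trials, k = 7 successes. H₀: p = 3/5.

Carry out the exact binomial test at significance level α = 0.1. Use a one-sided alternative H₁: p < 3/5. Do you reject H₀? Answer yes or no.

reject H₀: yes

Exact binomial: n=17, k=7, p₀=3/5=0.6000
P(X≤7) from Σ C(n,i)·p₀^i·(1−p₀)^(n−i)
p-value (one-sided, H₁ less) = 0.09190
At α=0.1: p < α → reject H₀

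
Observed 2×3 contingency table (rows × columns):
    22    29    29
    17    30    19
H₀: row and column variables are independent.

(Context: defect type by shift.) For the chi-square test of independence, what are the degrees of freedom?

degrees of freedom = 2

df = (r−1)(c−1) = (2−1)·(3−1) = 2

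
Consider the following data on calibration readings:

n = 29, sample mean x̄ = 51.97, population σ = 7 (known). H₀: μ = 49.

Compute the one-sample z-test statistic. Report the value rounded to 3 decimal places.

test statistic = 2.285

SE = σ/√n = 7/√29 = 1.2999
z = (x̄−μ₀)/SE = (51.97−49)/1.2999 = 2.2848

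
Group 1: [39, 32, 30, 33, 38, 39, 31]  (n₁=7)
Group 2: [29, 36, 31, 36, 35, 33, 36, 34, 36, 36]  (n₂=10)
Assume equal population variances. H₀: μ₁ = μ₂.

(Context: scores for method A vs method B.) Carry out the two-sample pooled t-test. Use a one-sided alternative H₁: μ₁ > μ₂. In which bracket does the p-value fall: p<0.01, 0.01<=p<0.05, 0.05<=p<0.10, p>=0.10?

p-value bracket: p>=0.10

x̄₁=34.571, s₁=3.952, n₁=7
x̄₂=34.200, s₂=2.486, n₂=10
s_p² = [6·3.952² + 9·2.486²]/15 = 9.9543
SE = √(s_p²·(1/7+1/10)) = 1.5548
t = (34.571−34.200)/1.5548 = 0.2389
df = 15
p-value (one-sided, H₁ greater) = 0.40721
→ bracket: p>=0.10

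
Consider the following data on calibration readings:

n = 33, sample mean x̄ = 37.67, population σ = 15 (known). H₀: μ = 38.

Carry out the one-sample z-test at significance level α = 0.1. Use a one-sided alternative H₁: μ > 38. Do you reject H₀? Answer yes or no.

SE = σ/√n = 15/√33 = 2.6112
z = (x̄−μ₀)/SE = (37.67−38)/2.6112 = -0.1264
p-value (one-sided, H₁ greater) = 0.55028
At α=0.1: p ≥ α → fail to reject H₀

reject H₀: no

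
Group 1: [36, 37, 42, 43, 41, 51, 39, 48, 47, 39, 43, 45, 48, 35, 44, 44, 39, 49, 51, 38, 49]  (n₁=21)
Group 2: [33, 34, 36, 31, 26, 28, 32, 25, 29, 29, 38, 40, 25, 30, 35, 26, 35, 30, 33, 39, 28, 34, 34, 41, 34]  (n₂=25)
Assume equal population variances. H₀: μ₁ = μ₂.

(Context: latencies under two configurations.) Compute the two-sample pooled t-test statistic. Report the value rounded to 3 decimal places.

test statistic = 7.792

x̄₁=43.238, s₁=4.989, n₁=21
x̄₂=32.200, s₂=4.610, n₂=25
s_p² = [20·4.989² + 24·4.610²]/44 = 22.9048
SE = √(s_p²·(1/21+1/25)) = 1.4166
t = (43.238−32.200)/1.4166 = 7.7917
df = 44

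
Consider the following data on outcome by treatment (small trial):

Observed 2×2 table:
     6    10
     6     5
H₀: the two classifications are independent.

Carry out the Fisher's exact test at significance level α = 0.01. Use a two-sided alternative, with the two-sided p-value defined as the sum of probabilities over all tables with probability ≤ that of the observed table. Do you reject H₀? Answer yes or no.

reject H₀: no

Margins: r₁=16, r₂=11, c₁=12, c₂=15, n=27
p_obs = C(16,6)·C(11,6)/C(27,12); sum pmf over tables with pmf ≤ p_obs
p-value (two-sided) = 0.45165
At α=0.01: p ≥ α → fail to reject H₀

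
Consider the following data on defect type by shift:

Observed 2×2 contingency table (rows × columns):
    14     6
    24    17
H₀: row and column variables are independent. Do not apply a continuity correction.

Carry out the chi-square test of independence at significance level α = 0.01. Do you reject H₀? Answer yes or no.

Row totals [20, 41], col totals [38, 23], n=61
χ² = (14−12.46)²/12.46 + (6−7.54)²/7.54 + (24−25.54)²/25.54 + (17−15.46)²/15.46 = 0.7521
df = 1
p-value (upper-tail) = 0.38582
At α=0.01: p ≥ α → fail to reject H₀

reject H₀: no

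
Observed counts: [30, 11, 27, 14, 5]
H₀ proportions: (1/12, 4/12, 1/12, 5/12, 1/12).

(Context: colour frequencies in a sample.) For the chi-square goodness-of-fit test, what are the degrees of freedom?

degrees of freedom = 4

df = k − 1 = 5 − 1 = 4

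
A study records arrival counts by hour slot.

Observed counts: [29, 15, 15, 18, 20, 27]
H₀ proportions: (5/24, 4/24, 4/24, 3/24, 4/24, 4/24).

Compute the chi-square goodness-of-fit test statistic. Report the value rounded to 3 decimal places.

n = 124; E_i = n·p_i = [25.83, 20.67, 20.67, 15.50, 20.67, 20.67]
χ² = (29−25.83)²/25.83 + (15−20.67)²/20.67 + (15−20.67)²/20.67 + (18−15.50)²/15.50 + (20−20.67)²/20.67 + (27−20.67)²/20.67 = 5.8613
df = 5

test statistic = 5.861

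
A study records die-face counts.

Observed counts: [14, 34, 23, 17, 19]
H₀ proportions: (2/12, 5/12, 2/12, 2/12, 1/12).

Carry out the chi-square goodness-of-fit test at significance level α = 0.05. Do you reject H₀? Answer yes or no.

n = 107; E_i = n·p_i = [17.83, 44.58, 17.83, 17.83, 8.92]
χ² = (14−17.83)²/17.83 + (34−44.58)²/44.58 + (23−17.83)²/17.83 + (17−17.83)²/17.83 + (19−8.92)²/8.92 = 16.2748
df = 4
p-value (upper-tail) = 0.00267
At α=0.05: p < α → reject H₀

reject H₀: yes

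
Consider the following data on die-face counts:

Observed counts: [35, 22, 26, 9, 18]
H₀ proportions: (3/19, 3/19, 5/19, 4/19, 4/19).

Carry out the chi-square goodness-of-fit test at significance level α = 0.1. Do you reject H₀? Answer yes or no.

reject H₀: yes

n = 110; E_i = n·p_i = [17.37, 17.37, 28.95, 23.16, 23.16]
χ² = (35−17.37)²/17.37 + (22−17.37)²/17.37 + (26−28.95)²/28.95 + (9−23.16)²/23.16 + (18−23.16)²/23.16 = 29.2383
df = 4
p-value (upper-tail) = 0.00001
At α=0.1: p < α → reject H₀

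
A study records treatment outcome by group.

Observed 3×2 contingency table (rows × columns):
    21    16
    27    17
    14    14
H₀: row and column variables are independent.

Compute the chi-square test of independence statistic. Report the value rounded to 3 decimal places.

Row totals [37, 44, 28], col totals [62, 47], n=109
χ² = (21−21.05)²/21.05 + (16−15.95)²/15.95 + (27−25.03)²/25.03 + (17−18.97)²/18.97 + (14−15.93)²/15.93 + (14−12.07)²/12.07 = 0.9013
df = 2

test statistic = 0.901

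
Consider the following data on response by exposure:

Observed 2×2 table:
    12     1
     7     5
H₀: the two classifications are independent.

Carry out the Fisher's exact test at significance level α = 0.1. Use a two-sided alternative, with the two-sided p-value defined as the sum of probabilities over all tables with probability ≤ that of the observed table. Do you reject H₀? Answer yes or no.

Margins: r₁=13, r₂=12, c₁=19, c₂=6, n=25
p_obs = C(13,12)·C(12,7)/C(25,19); sum pmf over tables with pmf ≤ p_obs
p-value (two-sided) = 0.07304
At α=0.1: p < α → reject H₀

reject H₀: yes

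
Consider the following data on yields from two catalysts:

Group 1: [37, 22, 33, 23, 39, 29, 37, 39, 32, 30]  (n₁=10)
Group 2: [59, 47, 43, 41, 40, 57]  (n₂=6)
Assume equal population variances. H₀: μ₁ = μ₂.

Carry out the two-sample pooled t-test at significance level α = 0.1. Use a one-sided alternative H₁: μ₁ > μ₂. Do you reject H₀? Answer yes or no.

reject H₀: no

x̄₁=32.100, s₁=6.173, n₁=10
x̄₂=47.833, s₂=8.256, n₂=6
s_p² = [9·6.173² + 5·8.256²]/14 = 48.8381
SE = √(s_p²·(1/10+1/6)) = 3.6088
t = (32.100−47.833)/3.6088 = -4.3597
df = 14
p-value (one-sided, H₁ greater) = 0.99967
At α=0.1: p ≥ α → fail to reject H₀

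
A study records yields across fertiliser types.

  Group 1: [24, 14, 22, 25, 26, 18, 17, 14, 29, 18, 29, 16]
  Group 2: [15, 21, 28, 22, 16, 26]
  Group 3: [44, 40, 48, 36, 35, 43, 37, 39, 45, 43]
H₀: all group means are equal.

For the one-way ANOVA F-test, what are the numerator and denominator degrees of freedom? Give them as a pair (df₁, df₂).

k = 3 groups, N = 28 total
df = (k−1, N−k) = (3−1, 28−3) = (2, 25)

degrees of freedom = [2, 25]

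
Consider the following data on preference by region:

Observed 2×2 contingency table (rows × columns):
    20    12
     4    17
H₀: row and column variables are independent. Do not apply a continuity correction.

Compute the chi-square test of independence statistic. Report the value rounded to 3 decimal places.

test statistic = 9.662

Row totals [32, 21], col totals [24, 29], n=53
χ² = (20−14.49)²/14.49 + (12−17.51)²/17.51 + (4−9.51)²/9.51 + (17−11.49)²/11.49 = 9.6619
df = 1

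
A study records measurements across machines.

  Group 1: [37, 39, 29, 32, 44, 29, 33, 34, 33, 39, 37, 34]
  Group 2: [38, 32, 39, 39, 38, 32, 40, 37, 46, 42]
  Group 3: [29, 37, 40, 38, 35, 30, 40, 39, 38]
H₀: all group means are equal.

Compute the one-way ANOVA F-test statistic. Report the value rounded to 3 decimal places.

Group means [35.00, 38.30, 36.22], grand mean 36.419
SSB = Σnᵢ(x̄ᵢ−x̄)² = 59.893; SSW = ΣΣ(x−x̄ᵢ)² = 505.656
MSB = 59.893/2 = 29.9464; MSW = 505.656/28 = 18.0591
F = MSB/MSW = 1.6582
df = (2, 28)

test statistic = 1.658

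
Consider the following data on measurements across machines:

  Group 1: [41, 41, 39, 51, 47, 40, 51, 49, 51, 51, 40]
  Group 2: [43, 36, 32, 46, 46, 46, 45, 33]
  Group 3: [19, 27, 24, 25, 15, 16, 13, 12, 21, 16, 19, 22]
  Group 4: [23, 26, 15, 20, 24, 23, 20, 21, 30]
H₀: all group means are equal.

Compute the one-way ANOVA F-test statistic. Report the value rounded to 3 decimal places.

Group means [45.55, 40.88, 19.08, 22.44], grand mean 31.475
SSB = Σnᵢ(x̄ᵢ−x̄)² = 5461.234; SSW = ΣΣ(x−x̄ᵢ)² = 942.741
MSB = 5461.234/3 = 1820.4113; MSW = 942.741/36 = 26.1873
F = MSB/MSW = 69.5152
df = (3, 36)

test statistic = 69.515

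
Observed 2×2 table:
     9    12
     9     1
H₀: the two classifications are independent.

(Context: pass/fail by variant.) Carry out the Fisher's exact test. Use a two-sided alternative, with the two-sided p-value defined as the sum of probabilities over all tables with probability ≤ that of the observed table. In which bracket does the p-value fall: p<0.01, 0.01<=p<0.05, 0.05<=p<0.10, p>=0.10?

p-value bracket: 0.01<=p<0.05

Margins: r₁=21, r₂=10, c₁=18, c₂=13, n=31
p_obs = C(21,9)·C(10,9)/C(31,18); sum pmf over tables with pmf ≤ p_obs
p-value (two-sided) = 0.01997
→ bracket: 0.01<=p<0.05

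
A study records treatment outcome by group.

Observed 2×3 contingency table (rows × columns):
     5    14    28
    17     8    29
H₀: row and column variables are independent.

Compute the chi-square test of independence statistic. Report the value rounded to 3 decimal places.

Row totals [47, 54], col totals [22, 22, 57], n=101
χ² = (5−10.24)²/10.24 + (14−10.24)²/10.24 + (28−26.52)²/26.52 + (17−11.76)²/11.76 + (8−11.76)²/11.76 + (29−30.48)²/30.48 = 7.7514
df = 2

test statistic = 7.751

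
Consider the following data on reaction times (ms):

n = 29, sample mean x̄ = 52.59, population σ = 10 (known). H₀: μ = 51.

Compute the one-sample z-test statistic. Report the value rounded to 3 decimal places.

SE = σ/√n = 10/√29 = 1.8570
z = (x̄−μ₀)/SE = (52.59−51)/1.8570 = 0.8562

test statistic = 0.856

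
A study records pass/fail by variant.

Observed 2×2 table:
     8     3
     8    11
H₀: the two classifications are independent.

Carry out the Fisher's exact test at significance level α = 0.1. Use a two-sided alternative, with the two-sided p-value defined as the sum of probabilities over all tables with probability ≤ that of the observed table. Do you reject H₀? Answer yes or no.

reject H₀: no

Margins: r₁=11, r₂=19, c₁=16, c₂=14, n=30
p_obs = C(11,8)·C(19,8)/C(30,16); sum pmf over tables with pmf ≤ p_obs
p-value (two-sided) = 0.14243
At α=0.1: p ≥ α → fail to reject H₀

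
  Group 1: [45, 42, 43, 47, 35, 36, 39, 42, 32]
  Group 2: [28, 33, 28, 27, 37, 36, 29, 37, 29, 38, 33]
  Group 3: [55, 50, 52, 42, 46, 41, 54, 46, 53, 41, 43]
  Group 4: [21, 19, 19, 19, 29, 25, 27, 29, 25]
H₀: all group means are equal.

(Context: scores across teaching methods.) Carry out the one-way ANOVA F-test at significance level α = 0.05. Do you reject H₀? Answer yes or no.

reject H₀: yes

Group means [40.11, 32.27, 47.55, 23.67], grand mean 36.300
SSB = Σnᵢ(x̄ᵢ−x̄)² = 3136.602; SSW = ΣΣ(x−x̄ᵢ)² = 813.798
MSB = 3136.602/3 = 1045.5340; MSW = 813.798/36 = 22.6055
F = MSB/MSW = 46.2513
df = (3, 36)
p-value (upper-tail) = 0.00000
At α=0.05: p < α → reject H₀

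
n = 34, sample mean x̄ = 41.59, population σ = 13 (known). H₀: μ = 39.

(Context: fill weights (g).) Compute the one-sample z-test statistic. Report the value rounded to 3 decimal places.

SE = σ/√n = 13/√34 = 2.2295
z = (x̄−μ₀)/SE = (41.59−39)/2.2295 = 1.1617

test statistic = 1.162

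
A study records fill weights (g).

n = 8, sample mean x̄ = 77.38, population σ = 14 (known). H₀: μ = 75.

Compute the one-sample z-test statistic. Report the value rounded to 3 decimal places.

SE = σ/√n = 14/√8 = 4.9497
z = (x̄−μ₀)/SE = (77.38−75)/4.9497 = 0.4808

test statistic = 0.481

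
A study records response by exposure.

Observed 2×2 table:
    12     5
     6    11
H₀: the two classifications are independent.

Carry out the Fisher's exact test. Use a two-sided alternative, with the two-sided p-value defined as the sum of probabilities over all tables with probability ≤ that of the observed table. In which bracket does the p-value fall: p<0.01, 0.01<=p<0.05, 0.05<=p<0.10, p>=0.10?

Margins: r₁=17, r₂=17, c₁=18, c₂=16, n=34
p_obs = C(17,12)·C(17,6)/C(34,18); sum pmf over tables with pmf ≤ p_obs
p-value (two-sided) = 0.08441
→ bracket: 0.05<=p<0.10

p-value bracket: 0.05<=p<0.10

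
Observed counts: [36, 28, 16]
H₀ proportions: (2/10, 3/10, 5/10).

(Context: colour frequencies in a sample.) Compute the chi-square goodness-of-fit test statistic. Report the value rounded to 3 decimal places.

n = 80; E_i = n·p_i = [16.00, 24.00, 40.00]
χ² = (36−16.00)²/16.00 + (28−24.00)²/24.00 + (16−40.00)²/40.00 = 40.0667
df = 2

test statistic = 40.067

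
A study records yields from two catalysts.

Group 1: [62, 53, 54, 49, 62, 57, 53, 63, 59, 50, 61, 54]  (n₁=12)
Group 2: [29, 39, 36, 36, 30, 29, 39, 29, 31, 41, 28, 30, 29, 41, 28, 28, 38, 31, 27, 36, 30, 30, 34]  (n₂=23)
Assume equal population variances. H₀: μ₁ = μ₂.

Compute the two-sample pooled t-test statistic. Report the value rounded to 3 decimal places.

test statistic = 14.216

x̄₁=56.417, s₁=4.907, n₁=12
x̄₂=32.565, s₂=4.611, n₂=23
s_p² = [11·4.907² + 22·4.611²]/33 = 22.1991
SE = √(s_p²·(1/12+1/23)) = 1.6778
t = (56.417−32.565)/1.6778 = 14.2157
df = 33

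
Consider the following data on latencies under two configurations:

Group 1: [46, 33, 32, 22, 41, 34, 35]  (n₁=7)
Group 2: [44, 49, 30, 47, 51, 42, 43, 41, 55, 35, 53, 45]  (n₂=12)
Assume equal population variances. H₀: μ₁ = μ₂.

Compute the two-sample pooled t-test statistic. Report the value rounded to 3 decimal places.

test statistic = -2.833

x̄₁=34.714, s₁=7.521, n₁=7
x̄₂=44.583, s₂=7.217, n₂=12
s_p² = [6·7.521² + 11·7.217²]/17 = 53.6674
SE = √(s_p²·(1/7+1/12)) = 3.4841
t = (34.714−44.583)/3.4841 = -2.8326
df = 17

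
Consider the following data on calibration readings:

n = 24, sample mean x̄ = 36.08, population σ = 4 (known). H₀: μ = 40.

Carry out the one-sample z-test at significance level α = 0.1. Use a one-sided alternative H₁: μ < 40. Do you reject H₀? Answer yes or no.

reject H₀: yes

SE = σ/√n = 4/√24 = 0.8165
z = (x̄−μ₀)/SE = (36.08−40)/0.8165 = -4.8010
p-value (one-sided, H₁ less) = 0.00000
At α=0.1: p < α → reject H₀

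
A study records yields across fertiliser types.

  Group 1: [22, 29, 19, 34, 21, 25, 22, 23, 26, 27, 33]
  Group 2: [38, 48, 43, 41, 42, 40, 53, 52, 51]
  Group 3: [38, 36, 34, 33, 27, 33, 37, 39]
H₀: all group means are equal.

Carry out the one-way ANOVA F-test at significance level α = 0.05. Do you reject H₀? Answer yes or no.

Group means [25.55, 45.33, 34.62], grand mean 34.500
SSB = Σnᵢ(x̄ᵢ−x̄)² = 1938.398; SSW = ΣΣ(x−x̄ᵢ)² = 598.602
MSB = 1938.398/2 = 969.1989; MSW = 598.602/25 = 23.9441
F = MSB/MSW = 40.4776
df = (2, 25)
p-value (upper-tail) = 0.00000
At α=0.05: p < α → reject H₀

reject H₀: yes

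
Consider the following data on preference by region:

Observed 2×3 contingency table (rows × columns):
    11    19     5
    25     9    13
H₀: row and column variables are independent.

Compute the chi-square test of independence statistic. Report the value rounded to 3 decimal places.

test statistic = 11.052

Row totals [35, 47], col totals [36, 28, 18], n=82
χ² = (11−15.37)²/15.37 + (19−11.95)²/11.95 + (5−7.68)²/7.68 + (25−20.63)²/20.63 + (9−16.05)²/16.05 + (13−10.32)²/10.32 = 11.0520
df = 2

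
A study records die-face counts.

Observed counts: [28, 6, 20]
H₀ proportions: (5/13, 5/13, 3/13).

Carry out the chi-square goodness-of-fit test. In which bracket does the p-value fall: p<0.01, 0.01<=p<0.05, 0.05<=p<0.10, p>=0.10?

p-value bracket: p<0.01

n = 54; E_i = n·p_i = [20.77, 20.77, 12.46]
χ² = (28−20.77)²/20.77 + (6−20.77)²/20.77 + (20−12.46)²/12.46 = 17.5802
df = 2
p-value (upper-tail) = 0.00015
→ bracket: p<0.01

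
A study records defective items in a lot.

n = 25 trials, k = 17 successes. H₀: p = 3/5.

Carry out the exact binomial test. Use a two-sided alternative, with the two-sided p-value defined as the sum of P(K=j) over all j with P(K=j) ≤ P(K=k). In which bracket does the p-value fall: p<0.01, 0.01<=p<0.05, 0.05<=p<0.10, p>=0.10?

Exact binomial: n=25, k=17, p₀=3/5=0.6000
P(X=j) = C(n,j)·p₀^j·(1−p₀)^(n−j); p = Σ P(X=j) over j with P(X=j) ≤ P(X=17)
p-value (two-sided) = 0.54125
→ bracket: p>=0.10

p-value bracket: p>=0.10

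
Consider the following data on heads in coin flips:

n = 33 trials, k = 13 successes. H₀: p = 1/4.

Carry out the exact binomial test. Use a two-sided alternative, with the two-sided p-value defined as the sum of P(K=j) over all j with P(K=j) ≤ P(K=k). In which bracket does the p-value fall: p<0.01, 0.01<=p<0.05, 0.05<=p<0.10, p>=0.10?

Exact binomial: n=33, k=13, p₀=1/4=0.2500
P(X=j) = C(n,j)·p₀^j·(1−p₀)^(n−j); p = Σ P(X=j) over j with P(X=j) ≤ P(X=13)
p-value (two-sided) = 0.06897
→ bracket: 0.05<=p<0.10

p-value bracket: 0.05<=p<0.10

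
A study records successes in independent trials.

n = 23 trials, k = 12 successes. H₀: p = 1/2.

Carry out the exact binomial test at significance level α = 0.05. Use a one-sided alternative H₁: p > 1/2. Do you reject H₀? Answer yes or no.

reject H₀: no

Exact binomial: n=23, k=12, p₀=1/2=0.5000
P(X≥12) from Σ C(n,i)·p₀^i·(1−p₀)^(n−i)
p-value (one-sided, H₁ greater) = 0.50000
At α=0.05: p ≥ α → fail to reject H₀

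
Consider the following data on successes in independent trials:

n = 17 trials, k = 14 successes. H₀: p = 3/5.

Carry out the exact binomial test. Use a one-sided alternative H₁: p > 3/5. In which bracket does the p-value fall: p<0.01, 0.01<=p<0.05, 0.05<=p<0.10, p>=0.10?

p-value bracket: 0.01<=p<0.05

Exact binomial: n=17, k=14, p₀=3/5=0.6000
P(X≥14) from Σ C(n,i)·p₀^i·(1−p₀)^(n−i)
p-value (one-sided, H₁ greater) = 0.04642
→ bracket: 0.01<=p<0.05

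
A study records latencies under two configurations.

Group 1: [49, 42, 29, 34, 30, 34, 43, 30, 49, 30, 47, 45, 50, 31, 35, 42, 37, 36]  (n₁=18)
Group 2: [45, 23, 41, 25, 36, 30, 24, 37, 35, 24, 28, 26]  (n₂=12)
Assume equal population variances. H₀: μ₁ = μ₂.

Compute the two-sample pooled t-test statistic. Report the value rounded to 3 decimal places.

x̄₁=38.500, s₁=7.422, n₁=18
x̄₂=31.167, s₂=7.420, n₂=12
s_p² = [17·7.422² + 11·7.420²]/28 = 55.0774
SE = √(s_p²·(1/18+1/12)) = 2.7658
t = (38.500−31.167)/2.7658 = 2.6514
df = 28

test statistic = 2.651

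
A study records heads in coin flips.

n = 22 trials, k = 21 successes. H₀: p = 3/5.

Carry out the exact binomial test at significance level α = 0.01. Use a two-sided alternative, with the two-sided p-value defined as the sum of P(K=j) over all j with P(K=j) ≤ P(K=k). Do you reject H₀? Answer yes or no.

reject H₀: yes

Exact binomial: n=22, k=21, p₀=3/5=0.6000
P(X=j) = C(n,j)·p₀^j·(1−p₀)^(n−j); p = Σ P(X=j) over j with P(X=j) ≤ P(X=21)
p-value (two-sided) = 0.00028
At α=0.01: p < α → reject H₀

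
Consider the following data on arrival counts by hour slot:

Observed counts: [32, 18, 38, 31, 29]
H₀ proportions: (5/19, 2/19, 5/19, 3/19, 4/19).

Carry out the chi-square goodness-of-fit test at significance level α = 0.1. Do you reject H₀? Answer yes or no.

reject H₀: no

n = 148; E_i = n·p_i = [38.95, 15.58, 38.95, 23.37, 31.16]
χ² = (32−38.95)²/38.95 + (18−15.58)²/15.58 + (38−38.95)²/38.95 + (31−23.37)²/23.37 + (29−31.16)²/31.16 = 4.2803
df = 4
p-value (upper-tail) = 0.36940
At α=0.1: p ≥ α → fail to reject H₀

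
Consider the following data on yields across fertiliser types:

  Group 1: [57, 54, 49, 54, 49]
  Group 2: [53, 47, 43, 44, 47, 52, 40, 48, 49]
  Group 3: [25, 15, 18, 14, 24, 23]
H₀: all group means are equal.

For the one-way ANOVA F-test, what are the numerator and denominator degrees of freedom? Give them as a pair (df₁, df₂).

degrees of freedom = [2, 17]

k = 3 groups, N = 20 total
df = (k−1, N−k) = (3−1, 20−3) = (2, 17)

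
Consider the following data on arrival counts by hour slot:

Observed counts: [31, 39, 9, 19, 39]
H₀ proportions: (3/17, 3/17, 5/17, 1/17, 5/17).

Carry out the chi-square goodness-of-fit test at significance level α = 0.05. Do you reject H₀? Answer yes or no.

n = 137; E_i = n·p_i = [24.18, 24.18, 40.29, 8.06, 40.29]
χ² = (31−24.18)²/24.18 + (39−24.18)²/24.18 + (9−40.29)²/40.29 + (19−8.06)²/8.06 + (39−40.29)²/40.29 = 50.2151
df = 4
p-value (upper-tail) = 0.00000
At α=0.05: p < α → reject H₀

reject H₀: yes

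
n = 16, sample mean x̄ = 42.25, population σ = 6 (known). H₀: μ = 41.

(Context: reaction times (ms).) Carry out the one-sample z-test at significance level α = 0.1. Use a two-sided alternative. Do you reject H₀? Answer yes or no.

SE = σ/√n = 6/√16 = 1.5000
z = (x̄−μ₀)/SE = (42.25−41)/1.5000 = 0.8333
p-value (two-sided) = 0.40466
At α=0.1: p ≥ α → fail to reject H₀

reject H₀: no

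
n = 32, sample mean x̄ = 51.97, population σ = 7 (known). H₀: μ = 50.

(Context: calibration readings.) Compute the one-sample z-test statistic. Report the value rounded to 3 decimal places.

SE = σ/√n = 7/√32 = 1.2374
z = (x̄−μ₀)/SE = (51.97−50)/1.2374 = 1.5920

test statistic = 1.592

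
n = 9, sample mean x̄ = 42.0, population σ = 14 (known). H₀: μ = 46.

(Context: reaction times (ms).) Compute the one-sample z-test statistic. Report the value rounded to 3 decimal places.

SE = σ/√n = 14/√9 = 4.6667
z = (x̄−μ₀)/SE = (42.0−46)/4.6667 = -0.8571

test statistic = -0.857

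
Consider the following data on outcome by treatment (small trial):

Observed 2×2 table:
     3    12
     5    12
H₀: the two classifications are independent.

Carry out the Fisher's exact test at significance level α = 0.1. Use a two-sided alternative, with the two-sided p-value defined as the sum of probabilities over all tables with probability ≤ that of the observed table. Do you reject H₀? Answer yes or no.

Margins: r₁=15, r₂=17, c₁=8, c₂=24, n=32
p_obs = C(15,3)·C(17,5)/C(32,8); sum pmf over tables with pmf ≤ p_obs
p-value (two-sided) = 0.69114
At α=0.1: p ≥ α → fail to reject H₀

reject H₀: no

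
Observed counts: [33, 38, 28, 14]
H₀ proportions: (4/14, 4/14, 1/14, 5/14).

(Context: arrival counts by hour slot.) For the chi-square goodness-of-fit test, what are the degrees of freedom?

degrees of freedom = 3

df = k − 1 = 4 − 1 = 3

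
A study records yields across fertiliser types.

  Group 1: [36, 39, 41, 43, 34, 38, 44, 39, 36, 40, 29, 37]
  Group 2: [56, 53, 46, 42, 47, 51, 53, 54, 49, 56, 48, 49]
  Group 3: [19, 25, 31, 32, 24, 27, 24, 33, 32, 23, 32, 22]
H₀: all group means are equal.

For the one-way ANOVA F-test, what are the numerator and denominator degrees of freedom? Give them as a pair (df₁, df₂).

degrees of freedom = [2, 33]

k = 3 groups, N = 36 total
df = (k−1, N−k) = (3−1, 36−3) = (2, 33)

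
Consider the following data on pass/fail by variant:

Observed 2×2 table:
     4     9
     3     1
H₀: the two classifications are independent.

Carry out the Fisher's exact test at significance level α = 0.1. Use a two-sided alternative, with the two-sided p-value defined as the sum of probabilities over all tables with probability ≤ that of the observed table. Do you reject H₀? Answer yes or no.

Margins: r₁=13, r₂=4, c₁=7, c₂=10, n=17
p_obs = C(13,4)·C(4,3)/C(17,7); sum pmf over tables with pmf ≤ p_obs
p-value (two-sided) = 0.25000
At α=0.1: p ≥ α → fail to reject H₀

reject H₀: no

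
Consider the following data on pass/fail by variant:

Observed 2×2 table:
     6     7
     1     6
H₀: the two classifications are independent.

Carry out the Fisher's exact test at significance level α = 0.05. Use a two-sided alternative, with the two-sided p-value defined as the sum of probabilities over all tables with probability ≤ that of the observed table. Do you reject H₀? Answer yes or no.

reject H₀: no

Margins: r₁=13, r₂=7, c₁=7, c₂=13, n=20
p_obs = C(13,6)·C(7,1)/C(20,7); sum pmf over tables with pmf ≤ p_obs
p-value (two-sided) = 0.32853
At α=0.05: p ≥ α → fail to reject H₀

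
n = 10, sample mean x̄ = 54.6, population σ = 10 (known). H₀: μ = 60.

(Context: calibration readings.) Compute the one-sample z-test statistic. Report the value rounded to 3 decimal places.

SE = σ/√n = 10/√10 = 3.1623
z = (x̄−μ₀)/SE = (54.6−60)/3.1623 = -1.7076

test statistic = -1.708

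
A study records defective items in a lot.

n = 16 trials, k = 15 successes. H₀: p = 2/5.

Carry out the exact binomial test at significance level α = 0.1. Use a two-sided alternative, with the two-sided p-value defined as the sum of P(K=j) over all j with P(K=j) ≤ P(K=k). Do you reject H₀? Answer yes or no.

reject H₀: yes

Exact binomial: n=16, k=15, p₀=2/5=0.4000
P(X=j) = C(n,j)·p₀^j·(1−p₀)^(n−j); p = Σ P(X=j) over j with P(X=j) ≤ P(X=15)
p-value (two-sided) = 0.00001
At α=0.1: p < α → reject H₀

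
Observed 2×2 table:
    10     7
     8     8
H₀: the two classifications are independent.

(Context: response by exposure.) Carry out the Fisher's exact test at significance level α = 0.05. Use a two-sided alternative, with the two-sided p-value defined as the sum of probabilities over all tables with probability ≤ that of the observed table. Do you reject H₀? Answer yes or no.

reject H₀: no

Margins: r₁=17, r₂=16, c₁=18, c₂=15, n=33
p_obs = C(17,10)·C(16,8)/C(33,18); sum pmf over tables with pmf ≤ p_obs
p-value (two-sided) = 0.73186
At α=0.05: p ≥ α → fail to reject H₀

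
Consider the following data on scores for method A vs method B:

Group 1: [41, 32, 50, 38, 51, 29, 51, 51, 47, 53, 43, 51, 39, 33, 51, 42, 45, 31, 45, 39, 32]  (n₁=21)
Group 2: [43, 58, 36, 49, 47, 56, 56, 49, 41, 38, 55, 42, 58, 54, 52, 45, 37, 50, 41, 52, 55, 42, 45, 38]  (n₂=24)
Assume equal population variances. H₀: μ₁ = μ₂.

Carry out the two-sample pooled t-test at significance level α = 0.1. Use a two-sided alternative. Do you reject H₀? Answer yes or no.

x̄₁=42.571, s₁=7.852, n₁=21
x̄₂=47.458, s₂=7.138, n₂=24
s_p² = [20·7.852² + 23·7.138²]/43 = 55.9326
SE = √(s_p²·(1/21+1/24)) = 2.2347
t = (42.571−47.458)/2.2347 = -2.1868
df = 43
p-value (two-sided) = 0.03424
At α=0.1: p < α → reject H₀

reject H₀: yes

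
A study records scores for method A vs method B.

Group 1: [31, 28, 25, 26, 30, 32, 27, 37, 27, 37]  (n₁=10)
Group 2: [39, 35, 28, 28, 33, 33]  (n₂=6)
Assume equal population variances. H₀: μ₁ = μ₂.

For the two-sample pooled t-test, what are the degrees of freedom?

degrees of freedom = 14

df = n₁ + n₂ − 2 = 10 + 6 − 2 = 14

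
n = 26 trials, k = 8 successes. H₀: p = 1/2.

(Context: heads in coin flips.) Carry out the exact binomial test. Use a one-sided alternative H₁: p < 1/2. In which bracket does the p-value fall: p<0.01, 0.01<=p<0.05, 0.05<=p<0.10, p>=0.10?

Exact binomial: n=26, k=8, p₀=1/2=0.5000
P(X≤8) from Σ C(n,i)·p₀^i·(1−p₀)^(n−i)
p-value (one-sided, H₁ less) = 0.03776
→ bracket: 0.01<=p<0.05

p-value bracket: 0.01<=p<0.05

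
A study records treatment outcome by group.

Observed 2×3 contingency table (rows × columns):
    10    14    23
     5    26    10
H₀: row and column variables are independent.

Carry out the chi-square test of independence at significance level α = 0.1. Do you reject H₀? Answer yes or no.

Row totals [47, 41], col totals [15, 40, 33], n=88
χ² = (10−8.01)²/8.01 + (14−21.36)²/21.36 + (23−17.62)²/17.62 + (5−6.99)²/6.99 + (26−18.64)²/18.64 + (10−15.38)²/15.38 = 10.0254
df = 2
p-value (upper-tail) = 0.00665
At α=0.1: p < α → reject H₀

reject H₀: yes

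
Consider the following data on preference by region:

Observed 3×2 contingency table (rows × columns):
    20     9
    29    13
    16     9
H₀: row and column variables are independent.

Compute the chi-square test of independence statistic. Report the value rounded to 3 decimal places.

Row totals [29, 42, 25], col totals [65, 31], n=96
χ² = (20−19.64)²/19.64 + (9−9.36)²/9.36 + (29−28.44)²/28.44 + (13−13.56)²/13.56 + (16−16.93)²/16.93 + (9−8.07)²/8.07 = 0.2127
df = 2

test statistic = 0.213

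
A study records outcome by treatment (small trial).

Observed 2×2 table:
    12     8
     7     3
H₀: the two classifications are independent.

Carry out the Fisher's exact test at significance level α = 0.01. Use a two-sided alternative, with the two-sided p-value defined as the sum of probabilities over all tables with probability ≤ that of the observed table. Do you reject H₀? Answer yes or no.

Margins: r₁=20, r₂=10, c₁=19, c₂=11, n=30
p_obs = C(20,12)·C(10,7)/C(30,19); sum pmf over tables with pmf ≤ p_obs
p-value (two-sided) = 0.70200
At α=0.01: p ≥ α → fail to reject H₀

reject H₀: no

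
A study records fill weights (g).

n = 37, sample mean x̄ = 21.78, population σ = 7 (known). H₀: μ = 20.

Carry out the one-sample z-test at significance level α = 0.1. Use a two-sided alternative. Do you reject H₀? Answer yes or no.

reject H₀: no

SE = σ/√n = 7/√37 = 1.1508
z = (x̄−μ₀)/SE = (21.78−20)/1.1508 = 1.5468
p-value (two-sided) = 0.12192
At α=0.1: p ≥ α → fail to reject H₀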